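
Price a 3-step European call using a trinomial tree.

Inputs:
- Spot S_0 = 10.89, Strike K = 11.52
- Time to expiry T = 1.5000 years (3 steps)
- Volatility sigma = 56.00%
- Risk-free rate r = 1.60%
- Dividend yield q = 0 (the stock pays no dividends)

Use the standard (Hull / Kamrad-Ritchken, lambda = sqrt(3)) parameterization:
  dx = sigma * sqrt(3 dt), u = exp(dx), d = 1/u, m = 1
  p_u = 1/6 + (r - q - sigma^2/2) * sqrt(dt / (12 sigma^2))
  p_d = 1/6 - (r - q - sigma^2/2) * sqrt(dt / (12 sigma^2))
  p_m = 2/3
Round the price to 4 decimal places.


Answer: Price = V(0,0) = 2.5289

Derivation:
dt = T/N = 0.500000; dx = sigma*sqrt(3*dt) = 0.685857
u = exp(dx) = 1.985473; d = 1/u = 0.503658
p_u = 0.115344, p_m = 0.666667, p_d = 0.217989
Discount per step: exp(-r*dt) = 0.992032
Stock lattice S(k, j) with j the centered position index:
  k=0: S(0,+0) = 10.8900
  k=1: S(1,-1) = 5.4848; S(1,+0) = 10.8900; S(1,+1) = 21.6218
  k=2: S(2,-2) = 2.7625; S(2,-1) = 5.4848; S(2,+0) = 10.8900; S(2,+1) = 21.6218; S(2,+2) = 42.9295
  k=3: S(3,-3) = 1.3913; S(3,-2) = 2.7625; S(3,-1) = 5.4848; S(3,+0) = 10.8900; S(3,+1) = 21.6218; S(3,+2) = 42.9295; S(3,+3) = 85.2354
Terminal payoffs V(N, j) = max(S_T - K, 0):
  V(3,-3) = 0.000000; V(3,-2) = 0.000000; V(3,-1) = 0.000000; V(3,+0) = 0.000000; V(3,+1) = 10.101800; V(3,+2) = 31.409498; V(3,+3) = 73.715356
Backward induction: V(k, j) = exp(-r*dt) * [p_u * V(k+1, j+1) + p_m * V(k+1, j) + p_d * V(k+1, j-1)]
  V(2,-2) = exp(-r*dt) * [p_u*0.000000 + p_m*0.000000 + p_d*0.000000] = 0.000000
  V(2,-1) = exp(-r*dt) * [p_u*0.000000 + p_m*0.000000 + p_d*0.000000] = 0.000000
  V(2,+0) = exp(-r*dt) * [p_u*10.101800 + p_m*0.000000 + p_d*0.000000] = 1.155898
  V(2,+1) = exp(-r*dt) * [p_u*31.409498 + p_m*10.101800 + p_d*0.000000] = 10.274902
  V(2,+2) = exp(-r*dt) * [p_u*73.715356 + p_m*31.409498 + p_d*10.101800] = 31.392231
  V(1,-1) = exp(-r*dt) * [p_u*1.155898 + p_m*0.000000 + p_d*0.000000] = 0.132264
  V(1,+0) = exp(-r*dt) * [p_u*10.274902 + p_m*1.155898 + p_d*0.000000] = 1.940164
  V(1,+1) = exp(-r*dt) * [p_u*31.392231 + p_m*10.274902 + p_d*1.155898] = 10.637374
  V(0,+0) = exp(-r*dt) * [p_u*10.637374 + p_m*1.940164 + p_d*0.132264] = 2.528920


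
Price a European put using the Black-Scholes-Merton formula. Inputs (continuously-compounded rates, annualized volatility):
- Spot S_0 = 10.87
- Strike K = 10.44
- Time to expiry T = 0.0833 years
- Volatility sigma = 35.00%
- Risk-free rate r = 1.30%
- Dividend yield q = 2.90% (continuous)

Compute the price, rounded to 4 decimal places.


Answer: Price = 0.2525

Derivation:
d1 = (ln(S/K) + (r - q + 0.5*sigma^2) * T) / (sigma * sqrt(T)) = 0.43687540
d2 = d1 - sigma * sqrt(T) = 0.33585931
exp(-rT) = 0.99891769; exp(-qT) = 0.99758722
P = K * exp(-rT) * N(-d2) - S_0 * exp(-qT) * N(-d1)
N(-d1) = 0.33110086; N(-d2) = 0.36848848
P = 10.4400 * 0.99891769 * 0.36848848 - 10.8700 * 0.99758722 * 0.33110086 = 0.2525


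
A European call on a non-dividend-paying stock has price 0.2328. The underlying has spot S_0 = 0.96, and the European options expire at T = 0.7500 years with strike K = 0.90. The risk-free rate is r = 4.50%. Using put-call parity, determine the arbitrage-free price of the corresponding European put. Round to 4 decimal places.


Answer: Put price = 0.1429

Derivation:
Put-call parity: C - P = S_0 * exp(-qT) - K * exp(-rT).
S_0 * exp(-qT) = 0.9600 * 1.00000000 = 0.96000000
K * exp(-rT) = 0.9000 * 0.96681318 = 0.87013186
P = C - S*exp(-qT) + K*exp(-rT)
P = 0.2328 - 0.96000000 + 0.87013186 = 0.1429


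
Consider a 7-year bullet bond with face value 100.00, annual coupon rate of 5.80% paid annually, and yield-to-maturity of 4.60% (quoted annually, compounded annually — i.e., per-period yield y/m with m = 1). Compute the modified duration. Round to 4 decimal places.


Coupon per period c = face * coupon_rate / m = 5.800000
Periods per year m = 1; per-period yield y/m = 0.046000
Number of cashflows N = 7
Cashflows (t years, CF_t, discount factor 1/(1+y/m)^(m*t), PV):
  t = 1.0000: CF_t = 5.800000, DF = 0.956023, PV = 5.544933
  t = 2.0000: CF_t = 5.800000, DF = 0.913980, PV = 5.301083
  t = 3.0000: CF_t = 5.800000, DF = 0.873786, PV = 5.067957
  t = 4.0000: CF_t = 5.800000, DF = 0.835359, PV = 4.845083
  t = 5.0000: CF_t = 5.800000, DF = 0.798623, PV = 4.632011
  t = 6.0000: CF_t = 5.800000, DF = 0.763501, PV = 4.428309
  t = 7.0000: CF_t = 105.800000, DF = 0.729925, PV = 77.226060
Price P = sum_t PV_t = 107.045436
First compute Macaulay numerator sum_t t * PV_t:
  t * PV_t at t = 1.0000: 5.544933
  t * PV_t at t = 2.0000: 10.602166
  t * PV_t at t = 3.0000: 15.203872
  t * PV_t at t = 4.0000: 19.380334
  t * PV_t at t = 5.0000: 23.160054
  t * PV_t at t = 6.0000: 26.569852
  t * PV_t at t = 7.0000: 540.582417
Macaulay duration D = 641.043629 / 107.045436 = 5.988519
Modified duration = D / (1 + y/m) = 5.988519 / (1 + 0.046000) = 5.725162

Answer: Modified duration = 5.7252


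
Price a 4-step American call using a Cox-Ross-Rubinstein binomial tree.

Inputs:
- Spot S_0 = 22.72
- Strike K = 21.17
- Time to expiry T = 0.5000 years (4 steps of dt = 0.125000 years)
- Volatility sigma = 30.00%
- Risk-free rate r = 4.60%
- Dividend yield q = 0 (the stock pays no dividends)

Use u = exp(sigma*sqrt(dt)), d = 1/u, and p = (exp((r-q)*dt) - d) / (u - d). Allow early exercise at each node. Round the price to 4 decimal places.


dt = T/N = 0.125000
u = exp(sigma*sqrt(dt)) = 1.111895; d = 1/u = 0.899365
p = (exp((r-q)*dt) - d) / (u - d) = 0.500641
Discount per step: exp(-r*dt) = 0.994266
Stock lattice S(k, i) with i counting down-moves:
  k=0: S(0,0) = 22.7200
  k=1: S(1,0) = 25.2623; S(1,1) = 20.4336
  k=2: S(2,0) = 28.0890; S(2,1) = 22.7200; S(2,2) = 18.3773
  k=3: S(3,0) = 31.2320; S(3,1) = 25.2623; S(3,2) = 20.4336; S(3,3) = 16.5279
  k=4: S(4,0) = 34.7267; S(4,1) = 28.0890; S(4,2) = 22.7200; S(4,3) = 18.3773; S(4,4) = 14.8646
Terminal payoffs V(N, i) = max(S_T - K, 0):
  V(4,0) = 13.556728; V(4,1) = 6.918988; V(4,2) = 1.550000; V(4,3) = 0.000000; V(4,4) = 0.000000
Backward induction: V(k, i) = exp(-r*dt) * [p * V(k+1, i) + (1-p) * V(k+1, i+1)]; then take max(V_cont, immediate exercise) for American.
  V(3,0) = exp(-r*dt) * [p*13.556728 + (1-p)*6.918988] = 10.183392; exercise = 10.062014; V(3,0) = max -> 10.183392
  V(3,1) = exp(-r*dt) * [p*6.918988 + (1-p)*1.550000] = 4.213639; exercise = 4.092261; V(3,1) = max -> 4.213639
  V(3,2) = exp(-r*dt) * [p*1.550000 + (1-p)*0.000000] = 0.771545; exercise = 0.000000; V(3,2) = max -> 0.771545
  V(3,3) = exp(-r*dt) * [p*0.000000 + (1-p)*0.000000] = 0.000000; exercise = 0.000000; V(3,3) = max -> 0.000000
  V(2,0) = exp(-r*dt) * [p*10.183392 + (1-p)*4.213639] = 7.161049; exercise = 6.918988; V(2,0) = max -> 7.161049
  V(2,1) = exp(-r*dt) * [p*4.213639 + (1-p)*0.771545] = 2.480495; exercise = 1.550000; V(2,1) = max -> 2.480495
  V(2,2) = exp(-r*dt) * [p*0.771545 + (1-p)*0.000000] = 0.384052; exercise = 0.000000; V(2,2) = max -> 0.384052
  V(1,0) = exp(-r*dt) * [p*7.161049 + (1-p)*2.480495] = 4.796116; exercise = 4.092261; V(1,0) = max -> 4.796116
  V(1,1) = exp(-r*dt) * [p*2.480495 + (1-p)*0.384052] = 1.425399; exercise = 0.000000; V(1,1) = max -> 1.425399
  V(0,0) = exp(-r*dt) * [p*4.796116 + (1-p)*1.425399] = 3.095071; exercise = 1.550000; V(0,0) = max -> 3.095071

Answer: Price = V(0,0) = 3.0951


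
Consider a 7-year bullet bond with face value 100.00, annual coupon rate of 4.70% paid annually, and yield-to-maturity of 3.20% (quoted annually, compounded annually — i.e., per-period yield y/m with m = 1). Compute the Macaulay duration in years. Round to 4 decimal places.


Answer: Macaulay duration = 6.1686 years

Derivation:
Coupon per period c = face * coupon_rate / m = 4.700000
Periods per year m = 1; per-period yield y/m = 0.032000
Number of cashflows N = 7
Cashflows (t years, CF_t, discount factor 1/(1+y/m)^(m*t), PV):
  t = 1.0000: CF_t = 4.700000, DF = 0.968992, PV = 4.554264
  t = 2.0000: CF_t = 4.700000, DF = 0.938946, PV = 4.413046
  t = 3.0000: CF_t = 4.700000, DF = 0.909831, PV = 4.276207
  t = 4.0000: CF_t = 4.700000, DF = 0.881620, PV = 4.143612
  t = 5.0000: CF_t = 4.700000, DF = 0.854283, PV = 4.015128
  t = 6.0000: CF_t = 4.700000, DF = 0.827793, PV = 3.890628
  t = 7.0000: CF_t = 104.700000, DF = 0.802125, PV = 83.982500
Price P = sum_t PV_t = 109.275385
Macaulay numerator sum_t t * PV_t:
  t * PV_t at t = 1.0000: 4.554264
  t * PV_t at t = 2.0000: 8.826092
  t * PV_t at t = 3.0000: 12.828622
  t * PV_t at t = 4.0000: 16.574447
  t * PV_t at t = 5.0000: 20.075639
  t * PV_t at t = 6.0000: 23.343766
  t * PV_t at t = 7.0000: 587.877503
Macaulay duration D = (sum_t t * PV_t) / P = 674.080333 / 109.275385 = 6.168638


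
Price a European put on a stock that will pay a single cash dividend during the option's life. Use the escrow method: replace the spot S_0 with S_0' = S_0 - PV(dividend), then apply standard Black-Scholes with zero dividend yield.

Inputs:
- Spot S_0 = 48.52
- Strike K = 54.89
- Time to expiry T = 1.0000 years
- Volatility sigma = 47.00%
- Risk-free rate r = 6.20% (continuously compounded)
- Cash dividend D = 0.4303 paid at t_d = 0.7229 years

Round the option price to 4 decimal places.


Answer: Price = 11.1026

Derivation:
PV(D) = D * exp(-r * t_d) = 0.4303 * 0.95616977 = 0.41143985
S_0' = S_0 - PV(D) = 48.5200 - 0.41143985 = 48.10856015
d1 = (ln(S_0'/K) + (r + sigma^2/2)*T) / (sigma*sqrt(T)) = 0.08633818
d2 = d1 - sigma*sqrt(T) = -0.38366182
exp(-rT) = 0.93988289
N(-d1) = 0.46559879; N(-d2) = 0.64938544
P = K * exp(-rT) * N(-d2) - S_0' * N(-d1) = 54.8900 * 0.93988289 * 0.64938544 - 48.10856015 * 0.46559879 = 11.1026


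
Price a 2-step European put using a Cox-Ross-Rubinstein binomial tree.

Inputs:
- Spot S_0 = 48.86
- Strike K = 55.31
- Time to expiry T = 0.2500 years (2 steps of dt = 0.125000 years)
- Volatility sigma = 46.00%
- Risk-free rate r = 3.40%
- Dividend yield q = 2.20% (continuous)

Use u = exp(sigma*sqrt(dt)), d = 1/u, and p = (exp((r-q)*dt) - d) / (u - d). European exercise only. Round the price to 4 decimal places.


Answer: Price = V(0,0) = 8.8827

Derivation:
dt = T/N = 0.125000
u = exp(sigma*sqrt(dt)) = 1.176607; d = 1/u = 0.849902
p = (exp((r-q)*dt) - d) / (u - d) = 0.464025
Discount per step: exp(-r*dt) = 0.995759
Stock lattice S(k, i) with i counting down-moves:
  k=0: S(0,0) = 48.8600
  k=1: S(1,0) = 57.4890; S(1,1) = 41.5262
  k=2: S(2,0) = 67.6419; S(2,1) = 48.8600; S(2,2) = 35.2932
Terminal payoffs V(N, i) = max(K - S_T, 0):
  V(2,0) = 0.000000; V(2,1) = 6.450000; V(2,2) = 20.016813
Backward induction: V(k, i) = exp(-r*dt) * [p * V(k+1, i) + (1-p) * V(k+1, i+1)].
  V(1,0) = exp(-r*dt) * [p*0.000000 + (1-p)*6.450000] = 3.442374
  V(1,1) = exp(-r*dt) * [p*6.450000 + (1-p)*20.016813] = 13.663273
  V(0,0) = exp(-r*dt) * [p*3.442374 + (1-p)*13.663273] = 8.882684


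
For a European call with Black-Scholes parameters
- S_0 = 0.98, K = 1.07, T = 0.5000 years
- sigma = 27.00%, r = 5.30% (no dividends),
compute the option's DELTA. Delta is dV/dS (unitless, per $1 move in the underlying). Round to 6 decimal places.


Answer: Delta = 0.410624

Derivation:
d1 = -0.2259408126; d2 = -0.4168596435
phi(d1) = 0.3888882862; exp(-qT) = 1.0000000000; exp(-rT) = 0.9738480438
N(d1) = 0.4106237273
Delta = exp(-qT) * N(d1) = 1.0000000000 * 0.4106237273 = 0.410624


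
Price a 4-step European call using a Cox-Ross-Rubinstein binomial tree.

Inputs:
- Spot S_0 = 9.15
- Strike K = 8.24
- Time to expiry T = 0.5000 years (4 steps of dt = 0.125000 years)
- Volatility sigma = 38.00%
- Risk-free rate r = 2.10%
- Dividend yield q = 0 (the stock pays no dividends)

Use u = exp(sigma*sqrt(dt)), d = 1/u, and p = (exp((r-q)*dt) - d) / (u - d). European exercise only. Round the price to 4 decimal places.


Answer: Price = V(0,0) = 1.5491

Derivation:
dt = T/N = 0.125000
u = exp(sigma*sqrt(dt)) = 1.143793; d = 1/u = 0.874284
p = (exp((r-q)*dt) - d) / (u - d) = 0.476216
Discount per step: exp(-r*dt) = 0.997378
Stock lattice S(k, i) with i counting down-moves:
  k=0: S(0,0) = 9.1500
  k=1: S(1,0) = 10.4657; S(1,1) = 7.9997
  k=2: S(2,0) = 11.9706; S(2,1) = 9.1500; S(2,2) = 6.9940
  k=3: S(3,0) = 13.6919; S(3,1) = 10.4657; S(3,2) = 7.9997; S(3,3) = 6.1147
  k=4: S(4,0) = 15.6607; S(4,1) = 11.9706; S(4,2) = 9.1500; S(4,3) = 6.9940; S(4,4) = 5.3460
Terminal payoffs V(N, i) = max(S_T - K, 0):
  V(4,0) = 7.420710; V(4,1) = 3.730610; V(4,2) = 0.910000; V(4,3) = 0.000000; V(4,4) = 0.000000
Backward induction: V(k, i) = exp(-r*dt) * [p * V(k+1, i) + (1-p) * V(k+1, i+1)].
  V(3,0) = exp(-r*dt) * [p*7.420710 + (1-p)*3.730610] = 5.473506
  V(3,1) = exp(-r*dt) * [p*3.730610 + (1-p)*0.910000] = 2.247311
  V(3,2) = exp(-r*dt) * [p*0.910000 + (1-p)*0.000000] = 0.432220
  V(3,3) = exp(-r*dt) * [p*0.000000 + (1-p)*0.000000] = 0.000000
  V(2,0) = exp(-r*dt) * [p*5.473506 + (1-p)*2.247311] = 3.773756
  V(2,1) = exp(-r*dt) * [p*2.247311 + (1-p)*0.432220] = 1.293196
  V(2,2) = exp(-r*dt) * [p*0.432220 + (1-p)*0.000000] = 0.205290
  V(1,0) = exp(-r*dt) * [p*3.773756 + (1-p)*1.293196] = 2.467990
  V(1,1) = exp(-r*dt) * [p*1.293196 + (1-p)*0.205290] = 0.721471
  V(0,0) = exp(-r*dt) * [p*2.467990 + (1-p)*0.721471] = 1.549119


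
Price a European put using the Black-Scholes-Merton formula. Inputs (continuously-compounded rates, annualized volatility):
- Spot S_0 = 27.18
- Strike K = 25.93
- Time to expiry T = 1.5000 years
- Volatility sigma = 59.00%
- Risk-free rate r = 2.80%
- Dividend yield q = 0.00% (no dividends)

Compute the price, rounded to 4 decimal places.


d1 = (ln(S/K) + (r - q + 0.5*sigma^2) * T) / (sigma * sqrt(T)) = 0.48457800
d2 = d1 - sigma * sqrt(T) = -0.23802147
exp(-rT) = 0.95886978; exp(-qT) = 1.00000000
P = K * exp(-rT) * N(-d2) - S_0 * exp(-qT) * N(-d1)
N(-d1) = 0.31398786; N(-d2) = 0.59406778
P = 25.9300 * 0.95886978 * 0.59406778 - 27.1800 * 1.00000000 * 0.31398786 = 6.2364

Answer: Price = 6.2364


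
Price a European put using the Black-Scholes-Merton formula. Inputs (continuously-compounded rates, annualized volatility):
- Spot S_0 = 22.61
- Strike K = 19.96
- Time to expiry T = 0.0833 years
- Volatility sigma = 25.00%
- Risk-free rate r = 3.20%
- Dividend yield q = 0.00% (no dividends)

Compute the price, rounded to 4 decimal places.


Answer: Price = 0.0239

Derivation:
d1 = (ln(S/K) + (r - q + 0.5*sigma^2) * T) / (sigma * sqrt(T)) = 1.80073333
d2 = d1 - sigma * sqrt(T) = 1.72857899
exp(-rT) = 0.99733795; exp(-qT) = 1.00000000
P = K * exp(-rT) * N(-d2) - S_0 * exp(-qT) * N(-d1)
N(-d1) = 0.03587246; N(-d2) = 0.04194224
P = 19.9600 * 0.99733795 * 0.04194224 - 22.6100 * 1.00000000 * 0.03587246 = 0.0239


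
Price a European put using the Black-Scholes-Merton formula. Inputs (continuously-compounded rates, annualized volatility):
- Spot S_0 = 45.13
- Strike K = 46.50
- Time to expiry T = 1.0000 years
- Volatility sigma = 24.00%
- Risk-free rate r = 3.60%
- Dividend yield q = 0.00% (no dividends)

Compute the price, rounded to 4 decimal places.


Answer: Price = 4.1618

Derivation:
d1 = (ln(S/K) + (r - q + 0.5*sigma^2) * T) / (sigma * sqrt(T)) = 0.14539542
d2 = d1 - sigma * sqrt(T) = -0.09460458
exp(-rT) = 0.96464029; exp(-qT) = 1.00000000
P = K * exp(-rT) * N(-d2) - S_0 * exp(-qT) * N(-d1)
N(-d1) = 0.44219934; N(-d2) = 0.53768554
P = 46.5000 * 0.96464029 * 0.53768554 - 45.1300 * 1.00000000 * 0.44219934 = 4.1618


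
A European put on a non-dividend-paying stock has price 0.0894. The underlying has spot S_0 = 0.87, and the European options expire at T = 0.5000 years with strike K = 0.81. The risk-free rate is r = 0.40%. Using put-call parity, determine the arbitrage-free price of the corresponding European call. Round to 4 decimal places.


Put-call parity: C - P = S_0 * exp(-qT) - K * exp(-rT).
S_0 * exp(-qT) = 0.8700 * 1.00000000 = 0.87000000
K * exp(-rT) = 0.8100 * 0.99800200 = 0.80838162
C = P + S*exp(-qT) - K*exp(-rT)
C = 0.0894 + 0.87000000 - 0.80838162 = 0.1510

Answer: Call price = 0.1510


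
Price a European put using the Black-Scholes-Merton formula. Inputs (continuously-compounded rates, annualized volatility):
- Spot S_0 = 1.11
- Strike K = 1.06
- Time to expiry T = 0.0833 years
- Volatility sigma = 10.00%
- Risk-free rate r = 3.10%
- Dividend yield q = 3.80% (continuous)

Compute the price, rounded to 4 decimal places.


Answer: Price = 0.0008

Derivation:
d1 = (ln(S/K) + (r - q + 0.5*sigma^2) * T) / (sigma * sqrt(T)) = 1.59118987
d2 = d1 - sigma * sqrt(T) = 1.56232813
exp(-rT) = 0.99742103; exp(-qT) = 0.99683960
P = K * exp(-rT) * N(-d2) - S_0 * exp(-qT) * N(-d1)
N(-d1) = 0.05578343; N(-d2) = 0.05910535
P = 1.0600 * 0.99742103 * 0.05910535 - 1.1100 * 0.99683960 * 0.05578343 = 0.0008


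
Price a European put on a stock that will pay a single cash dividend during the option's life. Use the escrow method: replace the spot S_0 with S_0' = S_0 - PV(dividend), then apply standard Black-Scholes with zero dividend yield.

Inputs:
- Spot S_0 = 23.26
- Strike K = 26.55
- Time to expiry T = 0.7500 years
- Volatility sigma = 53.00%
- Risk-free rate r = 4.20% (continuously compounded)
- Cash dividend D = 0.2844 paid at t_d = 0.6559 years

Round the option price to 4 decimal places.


PV(D) = D * exp(-r * t_d) = 0.2844 * 0.97282818 = 0.27667233
S_0' = S_0 - PV(D) = 23.2600 - 0.27667233 = 22.98332767
d1 = (ln(S_0'/K) + (r + sigma^2/2)*T) / (sigma*sqrt(T)) = -0.01617273
d2 = d1 - sigma*sqrt(T) = -0.47516620
exp(-rT) = 0.96899096
N(-d1) = 0.50645171; N(-d2) = 0.68266574
P = K * exp(-rT) * N(-d2) - S_0' * N(-d1) = 26.5500 * 0.96899096 * 0.68266574 - 22.98332767 * 0.50645171 = 5.9228

Answer: Price = 5.9228


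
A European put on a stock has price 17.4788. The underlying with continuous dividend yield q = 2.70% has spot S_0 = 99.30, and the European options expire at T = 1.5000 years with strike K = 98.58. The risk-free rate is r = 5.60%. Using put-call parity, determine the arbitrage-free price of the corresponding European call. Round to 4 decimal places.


Answer: Call price = 22.2000

Derivation:
Put-call parity: C - P = S_0 * exp(-qT) - K * exp(-rT).
S_0 * exp(-qT) = 99.3000 * 0.96030916 = 95.35870004
K * exp(-rT) = 98.5800 * 0.91943126 = 90.63753323
C = P + S*exp(-qT) - K*exp(-rT)
C = 17.4788 + 95.35870004 - 90.63753323 = 22.2000


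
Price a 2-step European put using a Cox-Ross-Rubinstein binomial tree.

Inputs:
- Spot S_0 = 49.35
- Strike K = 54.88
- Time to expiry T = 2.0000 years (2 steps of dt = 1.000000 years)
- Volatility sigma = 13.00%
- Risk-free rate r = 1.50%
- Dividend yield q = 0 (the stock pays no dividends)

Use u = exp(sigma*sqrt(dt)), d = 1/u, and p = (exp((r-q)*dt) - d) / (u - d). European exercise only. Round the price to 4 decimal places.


dt = T/N = 1.000000
u = exp(sigma*sqrt(dt)) = 1.138828; d = 1/u = 0.878095
p = (exp((r-q)*dt) - d) / (u - d) = 0.525509
Discount per step: exp(-r*dt) = 0.985112
Stock lattice S(k, i) with i counting down-moves:
  k=0: S(0,0) = 49.3500
  k=1: S(1,0) = 56.2012; S(1,1) = 43.3340
  k=2: S(2,0) = 64.0035; S(2,1) = 49.3500; S(2,2) = 38.0514
Terminal payoffs V(N, i) = max(K - S_T, 0):
  V(2,0) = 0.000000; V(2,1) = 5.530000; V(2,2) = 16.828604
Backward induction: V(k, i) = exp(-r*dt) * [p * V(k+1, i) + (1-p) * V(k+1, i+1)].
  V(1,0) = exp(-r*dt) * [p*0.000000 + (1-p)*5.530000] = 2.584867
  V(1,1) = exp(-r*dt) * [p*5.530000 + (1-p)*16.828604] = 10.728934
  V(0,0) = exp(-r*dt) * [p*2.584867 + (1-p)*10.728934] = 6.353134

Answer: Price = V(0,0) = 6.3531


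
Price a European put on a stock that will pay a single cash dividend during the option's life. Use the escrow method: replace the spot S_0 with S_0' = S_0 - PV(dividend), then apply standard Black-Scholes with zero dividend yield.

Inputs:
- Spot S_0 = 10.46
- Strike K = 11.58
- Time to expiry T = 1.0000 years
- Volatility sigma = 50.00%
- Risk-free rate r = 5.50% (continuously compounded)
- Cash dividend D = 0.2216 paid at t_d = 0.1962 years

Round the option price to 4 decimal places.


Answer: Price = 2.4713

Derivation:
PV(D) = D * exp(-r * t_d) = 0.2216 * 0.98926701 = 0.21922157
S_0' = S_0 - PV(D) = 10.4600 - 0.21922157 = 10.24077843
d1 = (ln(S_0'/K) + (r + sigma^2/2)*T) / (sigma*sqrt(T)) = 0.11419633
d2 = d1 - sigma*sqrt(T) = -0.38580367
exp(-rT) = 0.94648515
N(-d1) = 0.45454108; N(-d2) = 0.65017896
P = K * exp(-rT) * N(-d2) - S_0' * N(-d1) = 11.5800 * 0.94648515 * 0.65017896 - 10.24077843 * 0.45454108 = 2.4713


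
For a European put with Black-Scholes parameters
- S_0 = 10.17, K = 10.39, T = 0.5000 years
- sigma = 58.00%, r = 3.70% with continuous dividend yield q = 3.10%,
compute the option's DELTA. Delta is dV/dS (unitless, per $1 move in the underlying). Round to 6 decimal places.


d1 = 0.1601923712; d2 = -0.2499295619
phi(d1) = 0.3938562314; exp(-qT) = 0.9846195068; exp(-rT) = 0.9816700746
N(-d1) = 0.4363647693
Delta = -exp(-qT) * N(-d1) = -0.9846195068 * 0.4363647693 = -0.429653

Answer: Delta = -0.429653


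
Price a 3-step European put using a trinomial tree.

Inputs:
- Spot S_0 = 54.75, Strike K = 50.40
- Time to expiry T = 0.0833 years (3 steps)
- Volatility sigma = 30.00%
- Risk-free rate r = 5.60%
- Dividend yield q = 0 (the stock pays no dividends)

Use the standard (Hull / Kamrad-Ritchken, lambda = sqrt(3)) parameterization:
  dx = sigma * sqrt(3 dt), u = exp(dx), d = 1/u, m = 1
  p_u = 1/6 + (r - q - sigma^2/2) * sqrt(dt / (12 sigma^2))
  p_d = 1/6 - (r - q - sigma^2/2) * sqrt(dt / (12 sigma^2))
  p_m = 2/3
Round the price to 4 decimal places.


dt = T/N = 0.027767; dx = sigma*sqrt(3*dt) = 0.086585
u = exp(dx) = 1.090444; d = 1/u = 0.917057
p_u = 0.168430, p_m = 0.666667, p_d = 0.164903
Discount per step: exp(-r*dt) = 0.998446
Stock lattice S(k, j) with j the centered position index:
  k=0: S(0,+0) = 54.7500
  k=1: S(1,-1) = 50.2089; S(1,+0) = 54.7500; S(1,+1) = 59.7018
  k=2: S(2,-2) = 46.0444; S(2,-1) = 50.2089; S(2,+0) = 54.7500; S(2,+1) = 59.7018; S(2,+2) = 65.1015
  k=3: S(3,-3) = 42.2254; S(3,-2) = 46.0444; S(3,-1) = 50.2089; S(3,+0) = 54.7500; S(3,+1) = 59.7018; S(3,+2) = 65.1015; S(3,+3) = 70.9896
Terminal payoffs V(N, j) = max(K - S_T, 0):
  V(3,-3) = 8.174609; V(3,-2) = 4.355564; V(3,-1) = 0.191108; V(3,+0) = 0.000000; V(3,+1) = 0.000000; V(3,+2) = 0.000000; V(3,+3) = 0.000000
Backward induction: V(k, j) = exp(-r*dt) * [p_u * V(k+1, j+1) + p_m * V(k+1, j) + p_d * V(k+1, j-1)]
  V(2,-2) = exp(-r*dt) * [p_u*0.191108 + p_m*4.355564 + p_d*8.174609] = 4.277258
  V(2,-1) = exp(-r*dt) * [p_u*0.000000 + p_m*0.191108 + p_d*4.355564] = 0.844336
  V(2,+0) = exp(-r*dt) * [p_u*0.000000 + p_m*0.000000 + p_d*0.191108] = 0.031465
  V(2,+1) = exp(-r*dt) * [p_u*0.000000 + p_m*0.000000 + p_d*0.000000] = 0.000000
  V(2,+2) = exp(-r*dt) * [p_u*0.000000 + p_m*0.000000 + p_d*0.000000] = 0.000000
  V(1,-1) = exp(-r*dt) * [p_u*0.031465 + p_m*0.844336 + p_d*4.277258] = 1.271544
  V(1,+0) = exp(-r*dt) * [p_u*0.000000 + p_m*0.031465 + p_d*0.844336] = 0.159961
  V(1,+1) = exp(-r*dt) * [p_u*0.000000 + p_m*0.000000 + p_d*0.031465] = 0.005181
  V(0,+0) = exp(-r*dt) * [p_u*0.005181 + p_m*0.159961 + p_d*1.271544] = 0.316702

Answer: Price = V(0,0) = 0.3167


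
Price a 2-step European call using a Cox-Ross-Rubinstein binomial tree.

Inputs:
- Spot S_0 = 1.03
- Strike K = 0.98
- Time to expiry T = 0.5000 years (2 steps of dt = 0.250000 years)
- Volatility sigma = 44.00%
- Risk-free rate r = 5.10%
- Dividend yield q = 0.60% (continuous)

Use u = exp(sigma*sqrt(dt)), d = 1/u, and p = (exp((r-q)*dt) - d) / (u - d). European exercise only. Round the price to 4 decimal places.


Answer: Price = V(0,0) = 0.1581

Derivation:
dt = T/N = 0.250000
u = exp(sigma*sqrt(dt)) = 1.246077; d = 1/u = 0.802519
p = (exp((r-q)*dt) - d) / (u - d) = 0.470727
Discount per step: exp(-r*dt) = 0.987331
Stock lattice S(k, i) with i counting down-moves:
  k=0: S(0,0) = 1.0300
  k=1: S(1,0) = 1.2835; S(1,1) = 0.8266
  k=2: S(2,0) = 1.5993; S(2,1) = 1.0300; S(2,2) = 0.6634
Terminal payoffs V(N, i) = max(S_T - K, 0):
  V(2,0) = 0.619288; V(2,1) = 0.050000; V(2,2) = 0.000000
Backward induction: V(k, i) = exp(-r*dt) * [p * V(k+1, i) + (1-p) * V(k+1, i+1)].
  V(1,0) = exp(-r*dt) * [p*0.619288 + (1-p)*0.050000] = 0.313951
  V(1,1) = exp(-r*dt) * [p*0.050000 + (1-p)*0.000000] = 0.023238
  V(0,0) = exp(-r*dt) * [p*0.313951 + (1-p)*0.023238] = 0.158056


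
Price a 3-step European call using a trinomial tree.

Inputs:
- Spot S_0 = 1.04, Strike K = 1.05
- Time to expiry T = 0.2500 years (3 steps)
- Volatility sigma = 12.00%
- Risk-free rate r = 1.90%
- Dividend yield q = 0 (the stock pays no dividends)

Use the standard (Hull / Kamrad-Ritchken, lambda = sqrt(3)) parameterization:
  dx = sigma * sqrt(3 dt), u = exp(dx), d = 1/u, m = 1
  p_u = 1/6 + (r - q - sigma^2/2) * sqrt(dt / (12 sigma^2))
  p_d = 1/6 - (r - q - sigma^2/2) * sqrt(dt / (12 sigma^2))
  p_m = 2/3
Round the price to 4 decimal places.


dt = T/N = 0.083333; dx = sigma*sqrt(3*dt) = 0.060000
u = exp(dx) = 1.061837; d = 1/u = 0.941765
p_u = 0.174861, p_m = 0.666667, p_d = 0.158472
Discount per step: exp(-r*dt) = 0.998418
Stock lattice S(k, j) with j the centered position index:
  k=0: S(0,+0) = 1.0400
  k=1: S(1,-1) = 0.9794; S(1,+0) = 1.0400; S(1,+1) = 1.1043
  k=2: S(2,-2) = 0.9224; S(2,-1) = 0.9794; S(2,+0) = 1.0400; S(2,+1) = 1.1043; S(2,+2) = 1.1726
  k=3: S(3,-3) = 0.8687; S(3,-2) = 0.9224; S(3,-1) = 0.9794; S(3,+0) = 1.0400; S(3,+1) = 1.1043; S(3,+2) = 1.1726; S(3,+3) = 1.2451
Terminal payoffs V(N, j) = max(S_T - K, 0):
  V(3,-3) = 0.000000; V(3,-2) = 0.000000; V(3,-1) = 0.000000; V(3,+0) = 0.000000; V(3,+1) = 0.054310; V(3,+2) = 0.122597; V(3,+3) = 0.195106
Backward induction: V(k, j) = exp(-r*dt) * [p_u * V(k+1, j+1) + p_m * V(k+1, j) + p_d * V(k+1, j-1)]
  V(2,-2) = exp(-r*dt) * [p_u*0.000000 + p_m*0.000000 + p_d*0.000000] = 0.000000
  V(2,-1) = exp(-r*dt) * [p_u*0.000000 + p_m*0.000000 + p_d*0.000000] = 0.000000
  V(2,+0) = exp(-r*dt) * [p_u*0.054310 + p_m*0.000000 + p_d*0.000000] = 0.009482
  V(2,+1) = exp(-r*dt) * [p_u*0.122597 + p_m*0.054310 + p_d*0.000000] = 0.057553
  V(2,+2) = exp(-r*dt) * [p_u*0.195106 + p_m*0.122597 + p_d*0.054310] = 0.124257
  V(1,-1) = exp(-r*dt) * [p_u*0.009482 + p_m*0.000000 + p_d*0.000000] = 0.001655
  V(1,+0) = exp(-r*dt) * [p_u*0.057553 + p_m*0.009482 + p_d*0.000000] = 0.016359
  V(1,+1) = exp(-r*dt) * [p_u*0.124257 + p_m*0.057553 + p_d*0.009482] = 0.061501
  V(0,+0) = exp(-r*dt) * [p_u*0.061501 + p_m*0.016359 + p_d*0.001655] = 0.021888

Answer: Price = V(0,0) = 0.0219


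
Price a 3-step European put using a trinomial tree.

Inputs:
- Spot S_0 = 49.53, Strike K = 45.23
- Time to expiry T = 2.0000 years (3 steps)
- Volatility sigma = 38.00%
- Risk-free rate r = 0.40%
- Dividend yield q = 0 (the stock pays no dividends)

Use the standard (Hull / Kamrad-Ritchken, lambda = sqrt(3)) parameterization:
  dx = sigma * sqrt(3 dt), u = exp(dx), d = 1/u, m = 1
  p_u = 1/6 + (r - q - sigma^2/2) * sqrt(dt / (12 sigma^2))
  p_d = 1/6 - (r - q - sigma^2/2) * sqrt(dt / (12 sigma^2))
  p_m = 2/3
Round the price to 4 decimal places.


dt = T/N = 0.666667; dx = sigma*sqrt(3*dt) = 0.537401
u = exp(dx) = 1.711553; d = 1/u = 0.584265
p_u = 0.124364, p_m = 0.666667, p_d = 0.208969
Discount per step: exp(-r*dt) = 0.997337
Stock lattice S(k, j) with j the centered position index:
  k=0: S(0,+0) = 49.5300
  k=1: S(1,-1) = 28.9386; S(1,+0) = 49.5300; S(1,+1) = 84.7732
  k=2: S(2,-2) = 16.9078; S(2,-1) = 28.9386; S(2,+0) = 49.5300; S(2,+1) = 84.7732; S(2,+2) = 145.0939
  k=3: S(3,-3) = 9.8786; S(3,-2) = 16.9078; S(3,-1) = 28.9386; S(3,+0) = 49.5300; S(3,+1) = 84.7732; S(3,+2) = 145.0939; S(3,+3) = 248.3358
Terminal payoffs V(N, j) = max(K - S_T, 0):
  V(3,-3) = 35.351358; V(3,-2) = 28.322180; V(3,-1) = 16.291370; V(3,+0) = 0.000000; V(3,+1) = 0.000000; V(3,+2) = 0.000000; V(3,+3) = 0.000000
Backward induction: V(k, j) = exp(-r*dt) * [p_u * V(k+1, j+1) + p_m * V(k+1, j) + p_d * V(k+1, j-1)]
  V(2,-2) = exp(-r*dt) * [p_u*16.291370 + p_m*28.322180 + p_d*35.351358] = 28.219504
  V(2,-1) = exp(-r*dt) * [p_u*0.000000 + p_m*16.291370 + p_d*28.322180] = 16.734686
  V(2,+0) = exp(-r*dt) * [p_u*0.000000 + p_m*0.000000 + p_d*16.291370] = 3.395325
  V(2,+1) = exp(-r*dt) * [p_u*0.000000 + p_m*0.000000 + p_d*0.000000] = 0.000000
  V(2,+2) = exp(-r*dt) * [p_u*0.000000 + p_m*0.000000 + p_d*0.000000] = 0.000000
  V(1,-1) = exp(-r*dt) * [p_u*3.395325 + p_m*16.734686 + p_d*28.219504] = 17.429177
  V(1,+0) = exp(-r*dt) * [p_u*0.000000 + p_m*3.395325 + p_d*16.734686] = 5.745240
  V(1,+1) = exp(-r*dt) * [p_u*0.000000 + p_m*0.000000 + p_d*3.395325] = 0.707628
  V(0,+0) = exp(-r*dt) * [p_u*0.707628 + p_m*5.745240 + p_d*17.429177] = 7.540188

Answer: Price = V(0,0) = 7.5402


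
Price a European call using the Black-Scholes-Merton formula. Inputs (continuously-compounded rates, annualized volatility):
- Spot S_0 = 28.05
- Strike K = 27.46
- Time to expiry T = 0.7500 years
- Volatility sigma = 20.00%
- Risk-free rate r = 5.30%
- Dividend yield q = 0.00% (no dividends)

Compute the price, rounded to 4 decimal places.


d1 = (ln(S/K) + (r - q + 0.5*sigma^2) * T) / (sigma * sqrt(T)) = 0.43883373
d2 = d1 - sigma * sqrt(T) = 0.26562865
exp(-rT) = 0.96102967; exp(-qT) = 1.00000000
C = S_0 * exp(-qT) * N(d1) - K * exp(-rT) * N(d2)
N(d1) = 0.66960899; N(d2) = 0.60473739
C = 28.0500 * 1.00000000 * 0.66960899 - 27.4600 * 0.96102967 * 0.60473739 = 2.8236

Answer: Price = 2.8236


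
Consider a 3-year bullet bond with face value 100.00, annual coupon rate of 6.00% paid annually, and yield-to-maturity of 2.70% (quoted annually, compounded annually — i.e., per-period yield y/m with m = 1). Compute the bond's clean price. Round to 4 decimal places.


Coupon per period c = face * coupon_rate / m = 6.000000
Periods per year m = 1; per-period yield y/m = 0.027000
Number of cashflows N = 3
Cashflows (t years, CF_t, discount factor 1/(1+y/m)^(m*t), PV):
  t = 1.0000: CF_t = 6.000000, DF = 0.973710, PV = 5.842259
  t = 2.0000: CF_t = 6.000000, DF = 0.948111, PV = 5.688665
  t = 3.0000: CF_t = 106.000000, DF = 0.923185, PV = 97.857594
Price P = sum_t PV_t = 109.388518

Answer: Price = 109.3885


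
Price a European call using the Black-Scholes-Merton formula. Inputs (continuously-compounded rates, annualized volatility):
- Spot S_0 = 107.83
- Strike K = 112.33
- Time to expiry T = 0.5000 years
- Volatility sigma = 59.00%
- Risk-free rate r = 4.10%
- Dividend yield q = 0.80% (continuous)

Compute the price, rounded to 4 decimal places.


d1 = (ln(S/K) + (r - q + 0.5*sigma^2) * T) / (sigma * sqrt(T)) = 0.15014620
d2 = d1 - sigma * sqrt(T) = -0.26704680
exp(-rT) = 0.97970870; exp(-qT) = 0.99600799
C = S_0 * exp(-qT) * N(d1) - K * exp(-rT) * N(d2)
N(d1) = 0.55967537; N(d2) = 0.39471656
C = 107.8300 * 0.99600799 * 0.55967537 - 112.3300 * 0.97970870 * 0.39471656 = 16.6701

Answer: Price = 16.6701


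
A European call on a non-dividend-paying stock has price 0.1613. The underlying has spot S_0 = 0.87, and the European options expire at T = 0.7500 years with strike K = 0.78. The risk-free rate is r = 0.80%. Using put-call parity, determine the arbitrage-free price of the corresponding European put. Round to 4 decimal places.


Put-call parity: C - P = S_0 * exp(-qT) - K * exp(-rT).
S_0 * exp(-qT) = 0.8700 * 1.00000000 = 0.87000000
K * exp(-rT) = 0.7800 * 0.99401796 = 0.77533401
P = C - S*exp(-qT) + K*exp(-rT)
P = 0.1613 - 0.87000000 + 0.77533401 = 0.0666

Answer: Put price = 0.0666


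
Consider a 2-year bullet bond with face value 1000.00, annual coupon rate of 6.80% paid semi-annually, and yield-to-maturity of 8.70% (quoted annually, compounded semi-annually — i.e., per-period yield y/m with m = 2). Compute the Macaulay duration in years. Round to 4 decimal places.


Coupon per period c = face * coupon_rate / m = 34.000000
Periods per year m = 2; per-period yield y/m = 0.043500
Number of cashflows N = 4
Cashflows (t years, CF_t, discount factor 1/(1+y/m)^(m*t), PV):
  t = 0.5000: CF_t = 34.000000, DF = 0.958313, PV = 32.582655
  t = 1.0000: CF_t = 34.000000, DF = 0.918365, PV = 31.224393
  t = 1.5000: CF_t = 34.000000, DF = 0.880081, PV = 29.922754
  t = 2.0000: CF_t = 1034.000000, DF = 0.843393, PV = 872.068752
Price P = sum_t PV_t = 965.798554
Macaulay numerator sum_t t * PV_t:
  t * PV_t at t = 0.5000: 16.291327
  t * PV_t at t = 1.0000: 31.224393
  t * PV_t at t = 1.5000: 44.884130
  t * PV_t at t = 2.0000: 1744.137504
Macaulay duration D = (sum_t t * PV_t) / P = 1836.537355 / 965.798554 = 1.901574

Answer: Macaulay duration = 1.9016 years


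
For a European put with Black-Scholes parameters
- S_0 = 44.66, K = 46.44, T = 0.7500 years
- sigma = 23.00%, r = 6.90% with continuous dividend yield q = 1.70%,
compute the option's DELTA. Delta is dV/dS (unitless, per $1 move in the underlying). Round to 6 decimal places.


Answer: Delta = -0.454665

Derivation:
d1 = 0.0991766749; d2 = -0.1000091680
phi(d1) = 0.3969850964; exp(-qT) = 0.9873309369; exp(-rT) = 0.9495662287
N(-d1) = 0.4604989971
Delta = -exp(-qT) * N(-d1) = -0.9873309369 * 0.4604989971 = -0.454665


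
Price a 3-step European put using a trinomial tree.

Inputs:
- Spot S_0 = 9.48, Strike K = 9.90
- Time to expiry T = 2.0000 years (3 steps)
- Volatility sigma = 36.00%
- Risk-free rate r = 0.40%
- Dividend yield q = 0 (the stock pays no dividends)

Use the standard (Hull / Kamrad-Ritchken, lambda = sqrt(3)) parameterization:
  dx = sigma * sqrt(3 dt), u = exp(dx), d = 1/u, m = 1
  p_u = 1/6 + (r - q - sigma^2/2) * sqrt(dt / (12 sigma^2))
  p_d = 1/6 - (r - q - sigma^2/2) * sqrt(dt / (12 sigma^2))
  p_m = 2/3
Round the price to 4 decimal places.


Answer: Price = V(0,0) = 1.9986

Derivation:
dt = T/N = 0.666667; dx = sigma*sqrt(3*dt) = 0.509117
u = exp(dx) = 1.663821; d = 1/u = 0.601026
p_u = 0.126859, p_m = 0.666667, p_d = 0.206474
Discount per step: exp(-r*dt) = 0.997337
Stock lattice S(k, j) with j the centered position index:
  k=0: S(0,+0) = 9.4800
  k=1: S(1,-1) = 5.6977; S(1,+0) = 9.4800; S(1,+1) = 15.7730
  k=2: S(2,-2) = 3.4245; S(2,-1) = 5.6977; S(2,+0) = 9.4800; S(2,+1) = 15.7730; S(2,+2) = 26.2435
  k=3: S(3,-3) = 2.0582; S(3,-2) = 3.4245; S(3,-1) = 5.6977; S(3,+0) = 9.4800; S(3,+1) = 15.7730; S(3,+2) = 26.2435; S(3,+3) = 43.6645
Terminal payoffs V(N, j) = max(K - S_T, 0):
  V(3,-3) = 7.841796; V(3,-2) = 6.475517; V(3,-1) = 4.202272; V(3,+0) = 0.420000; V(3,+1) = 0.000000; V(3,+2) = 0.000000; V(3,+3) = 0.000000
Backward induction: V(k, j) = exp(-r*dt) * [p_u * V(k+1, j+1) + p_m * V(k+1, j) + p_d * V(k+1, j-1)]
  V(2,-2) = exp(-r*dt) * [p_u*4.202272 + p_m*6.475517 + p_d*7.841796] = 6.452008
  V(2,-1) = exp(-r*dt) * [p_u*0.420000 + p_m*4.202272 + p_d*6.475517] = 4.180659
  V(2,+0) = exp(-r*dt) * [p_u*0.000000 + p_m*0.420000 + p_d*4.202272] = 1.144604
  V(2,+1) = exp(-r*dt) * [p_u*0.000000 + p_m*0.000000 + p_d*0.420000] = 0.086488
  V(2,+2) = exp(-r*dt) * [p_u*0.000000 + p_m*0.000000 + p_d*0.000000] = 0.000000
  V(1,-1) = exp(-r*dt) * [p_u*1.144604 + p_m*4.180659 + p_d*6.452008] = 4.253126
  V(1,+0) = exp(-r*dt) * [p_u*0.086488 + p_m*1.144604 + p_d*4.180659] = 1.632879
  V(1,+1) = exp(-r*dt) * [p_u*0.000000 + p_m*0.086488 + p_d*1.144604] = 0.293207
  V(0,+0) = exp(-r*dt) * [p_u*0.293207 + p_m*1.632879 + p_d*4.253126] = 1.998606


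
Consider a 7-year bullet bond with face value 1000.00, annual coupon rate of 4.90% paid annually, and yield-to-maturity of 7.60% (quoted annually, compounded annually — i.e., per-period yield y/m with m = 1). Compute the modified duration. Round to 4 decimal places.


Coupon per period c = face * coupon_rate / m = 49.000000
Periods per year m = 1; per-period yield y/m = 0.076000
Number of cashflows N = 7
Cashflows (t years, CF_t, discount factor 1/(1+y/m)^(m*t), PV):
  t = 1.0000: CF_t = 49.000000, DF = 0.929368, PV = 45.539033
  t = 2.0000: CF_t = 49.000000, DF = 0.863725, PV = 42.322522
  t = 3.0000: CF_t = 49.000000, DF = 0.802718, PV = 39.333199
  t = 4.0000: CF_t = 49.000000, DF = 0.746021, PV = 36.555017
  t = 5.0000: CF_t = 49.000000, DF = 0.693328, PV = 33.973064
  t = 6.0000: CF_t = 49.000000, DF = 0.644357, PV = 31.573480
  t = 7.0000: CF_t = 1049.000000, DF = 0.598845, PV = 628.187932
Price P = sum_t PV_t = 857.484248
First compute Macaulay numerator sum_t t * PV_t:
  t * PV_t at t = 1.0000: 45.539033
  t * PV_t at t = 2.0000: 84.645044
  t * PV_t at t = 3.0000: 117.999596
  t * PV_t at t = 4.0000: 146.220070
  t * PV_t at t = 5.0000: 169.865322
  t * PV_t at t = 6.0000: 189.440880
  t * PV_t at t = 7.0000: 4397.315523
Macaulay duration D = 5151.025468 / 857.484248 = 6.007137
Modified duration = D / (1 + y/m) = 6.007137 / (1 + 0.076000) = 5.582841

Answer: Modified duration = 5.5828


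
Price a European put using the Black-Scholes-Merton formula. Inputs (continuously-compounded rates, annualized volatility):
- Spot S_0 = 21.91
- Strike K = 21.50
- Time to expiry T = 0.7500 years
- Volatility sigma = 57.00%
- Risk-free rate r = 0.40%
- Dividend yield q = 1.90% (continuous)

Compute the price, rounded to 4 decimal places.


d1 = (ln(S/K) + (r - q + 0.5*sigma^2) * T) / (sigma * sqrt(T)) = 0.26229472
d2 = d1 - sigma * sqrt(T) = -0.23133976
exp(-rT) = 0.99700450; exp(-qT) = 0.98585105
P = K * exp(-rT) * N(-d2) - S_0 * exp(-qT) * N(-d1)
N(-d1) = 0.39654712; N(-d2) = 0.59147457
P = 21.5000 * 0.99700450 * 0.59147457 - 21.9100 * 0.98585105 * 0.39654712 = 4.1132

Answer: Price = 4.1132


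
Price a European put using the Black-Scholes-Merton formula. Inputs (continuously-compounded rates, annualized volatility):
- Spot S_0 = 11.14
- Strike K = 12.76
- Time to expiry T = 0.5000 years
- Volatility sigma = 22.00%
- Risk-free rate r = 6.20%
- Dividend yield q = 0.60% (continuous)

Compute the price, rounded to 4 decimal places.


Answer: Price = 1.5272

Derivation:
d1 = (ln(S/K) + (r - q + 0.5*sigma^2) * T) / (sigma * sqrt(T)) = -0.61500962
d2 = d1 - sigma * sqrt(T) = -0.77057311
exp(-rT) = 0.96947557; exp(-qT) = 0.99700450
P = K * exp(-rT) * N(-d2) - S_0 * exp(-qT) * N(-d1)
N(-d1) = 0.73072582; N(-d2) = 0.77952000
P = 12.7600 * 0.96947557 * 0.77952000 - 11.1400 * 0.99700450 * 0.73072582 = 1.5272


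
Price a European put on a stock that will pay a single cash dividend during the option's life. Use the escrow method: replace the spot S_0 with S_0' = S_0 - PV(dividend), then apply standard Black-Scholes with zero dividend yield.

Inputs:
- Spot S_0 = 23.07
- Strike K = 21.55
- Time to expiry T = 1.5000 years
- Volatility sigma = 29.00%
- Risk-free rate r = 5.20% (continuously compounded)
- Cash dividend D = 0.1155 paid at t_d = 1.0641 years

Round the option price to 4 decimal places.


PV(D) = D * exp(-r * t_d) = 0.1155 * 0.94616983 = 0.10928262
S_0' = S_0 - PV(D) = 23.0700 - 0.10928262 = 22.96071738
d1 = (ln(S_0'/K) + (r + sigma^2/2)*T) / (sigma*sqrt(T)) = 0.57572581
d2 = d1 - sigma*sqrt(T) = 0.22054980
exp(-rT) = 0.92496443
N(-d1) = 0.28240026; N(-d2) = 0.41272150
P = K * exp(-rT) * N(-d2) - S_0' * N(-d1) = 21.5500 * 0.92496443 * 0.41272150 - 22.96071738 * 0.28240026 = 1.7427

Answer: Price = 1.7427


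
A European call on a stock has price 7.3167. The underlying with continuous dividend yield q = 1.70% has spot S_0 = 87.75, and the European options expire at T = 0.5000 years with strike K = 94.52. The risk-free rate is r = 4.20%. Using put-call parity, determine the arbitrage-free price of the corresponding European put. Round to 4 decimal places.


Put-call parity: C - P = S_0 * exp(-qT) - K * exp(-rT).
S_0 * exp(-qT) = 87.7500 * 0.99153602 = 87.00728601
K * exp(-rT) = 94.5200 * 0.97921896 = 92.55577653
P = C - S*exp(-qT) + K*exp(-rT)
P = 7.3167 - 87.00728601 + 92.55577653 = 12.8652

Answer: Put price = 12.8652


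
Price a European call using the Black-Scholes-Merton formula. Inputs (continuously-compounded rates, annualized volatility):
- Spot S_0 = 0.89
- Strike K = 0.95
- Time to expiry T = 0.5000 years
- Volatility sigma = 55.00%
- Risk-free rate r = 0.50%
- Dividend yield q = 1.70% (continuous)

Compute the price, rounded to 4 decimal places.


Answer: Price = 0.1108

Derivation:
d1 = (ln(S/K) + (r - q + 0.5*sigma^2) * T) / (sigma * sqrt(T)) = 0.01127380
d2 = d1 - sigma * sqrt(T) = -0.37763493
exp(-rT) = 0.99750312; exp(-qT) = 0.99153602
C = S_0 * exp(-qT) * N(d1) - K * exp(-rT) * N(d2)
N(d1) = 0.50449750; N(d2) = 0.35285091
C = 0.8900 * 0.99153602 * 0.50449750 - 0.9500 * 0.99750312 * 0.35285091 = 0.1108


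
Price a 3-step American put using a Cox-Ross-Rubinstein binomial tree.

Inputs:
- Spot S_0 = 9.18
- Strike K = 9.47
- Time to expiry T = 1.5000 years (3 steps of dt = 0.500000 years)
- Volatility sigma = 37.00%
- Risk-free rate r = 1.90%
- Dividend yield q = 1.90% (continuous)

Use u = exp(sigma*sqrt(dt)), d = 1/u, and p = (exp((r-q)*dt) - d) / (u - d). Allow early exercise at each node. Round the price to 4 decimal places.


dt = T/N = 0.500000
u = exp(sigma*sqrt(dt)) = 1.299045; d = 1/u = 0.769796
p = (exp((r-q)*dt) - d) / (u - d) = 0.434963
Discount per step: exp(-r*dt) = 0.990545
Stock lattice S(k, i) with i counting down-moves:
  k=0: S(0,0) = 9.1800
  k=1: S(1,0) = 11.9252; S(1,1) = 7.0667
  k=2: S(2,0) = 15.4914; S(2,1) = 9.1800; S(2,2) = 5.4399
  k=3: S(3,0) = 20.1241; S(3,1) = 11.9252; S(3,2) = 7.0667; S(3,3) = 4.1876
Terminal payoffs V(N, i) = max(K - S_T, 0):
  V(3,0) = 0.000000; V(3,1) = 0.000000; V(3,2) = 2.403271; V(3,3) = 5.282354
Backward induction: V(k, i) = exp(-r*dt) * [p * V(k+1, i) + (1-p) * V(k+1, i+1)]; then take max(V_cont, immediate exercise) for American.
  V(2,0) = exp(-r*dt) * [p*0.000000 + (1-p)*0.000000] = 0.000000; exercise = 0.000000; V(2,0) = max -> 0.000000
  V(2,1) = exp(-r*dt) * [p*0.000000 + (1-p)*2.403271] = 1.345097; exercise = 0.290000; V(2,1) = max -> 1.345097
  V(2,2) = exp(-r*dt) * [p*2.403271 + (1-p)*5.282354] = 3.991955; exercise = 4.030059; V(2,2) = max -> 4.030059
  V(1,0) = exp(-r*dt) * [p*0.000000 + (1-p)*1.345097] = 0.752843; exercise = 0.000000; V(1,0) = max -> 0.752843
  V(1,1) = exp(-r*dt) * [p*1.345097 + (1-p)*4.030059] = 2.835137; exercise = 2.403271; V(1,1) = max -> 2.835137
  V(0,0) = exp(-r*dt) * [p*0.752843 + (1-p)*2.835137] = 1.911174; exercise = 0.290000; V(0,0) = max -> 1.911174

Answer: Price = V(0,0) = 1.9112
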